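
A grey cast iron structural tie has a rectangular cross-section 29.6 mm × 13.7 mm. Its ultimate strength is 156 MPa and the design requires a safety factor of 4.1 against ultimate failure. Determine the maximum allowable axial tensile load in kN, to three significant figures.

σ_allow = 156/4.1 = 38.05 MPa.
A = 29.6×13.7 = 405.5 mm².
F_allow = σ_allow × A = 38.05×405.5 = 15430 N.

F_allow = 15.4 kN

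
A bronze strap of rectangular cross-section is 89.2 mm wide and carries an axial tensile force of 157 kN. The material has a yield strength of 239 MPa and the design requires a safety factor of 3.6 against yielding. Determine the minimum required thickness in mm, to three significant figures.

t = 26.5 mm

σ_allow = 239/3.6 = 66.39 MPa.
Required area A = F/σ_allow = 157000/66.39 = 2365 mm².
t = A/w = 2365/89.2 = 26.51 mm.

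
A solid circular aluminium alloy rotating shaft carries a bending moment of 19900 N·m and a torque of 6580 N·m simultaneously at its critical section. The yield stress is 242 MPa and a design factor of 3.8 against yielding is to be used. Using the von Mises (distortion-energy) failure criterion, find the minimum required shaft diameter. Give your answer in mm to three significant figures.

σ_allow = σ_y/n = 242/3.8 = 63.68 MPa.
For a solid shaft σ_b = 32M/(πd³) and τ = 16T/(πd³), so the von Mises stress is σ' = (16/πd³)·√(4M²+3T²).
√(4M²+3T²) = √(4×(1.990×10^7)² + 3×(6.580×10^6)²) = 4.140×10^7 N·mm.
d³ = 16×4.140×10^7/(π×63.68) = 3.311×10^6 mm³.
d = 149.0 mm.

d = 149 mm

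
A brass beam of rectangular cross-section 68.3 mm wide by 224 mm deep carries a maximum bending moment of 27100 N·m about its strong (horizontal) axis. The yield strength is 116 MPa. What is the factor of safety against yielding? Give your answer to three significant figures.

n = 2.44

Section modulus S = bh²/6 = 68.3×224²/6 = 571200 mm³.
σ = M/S = 2.7100×10^7/571200 = 47.45 MPa.
n = 116/47.45 = 2.445.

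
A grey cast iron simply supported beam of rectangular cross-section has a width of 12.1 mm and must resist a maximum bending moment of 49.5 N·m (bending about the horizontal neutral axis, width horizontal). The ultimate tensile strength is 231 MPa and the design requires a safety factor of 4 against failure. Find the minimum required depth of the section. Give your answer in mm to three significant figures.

σ_allow = 231/4 = 57.75 MPa.
For a rectangular section σ = 6M/(bh²), so h² = 6M/(b σ_allow) = 6×49500/(12.1×57.75) = 425.0 mm².
h = 20.62 mm.

h = 20.6 mm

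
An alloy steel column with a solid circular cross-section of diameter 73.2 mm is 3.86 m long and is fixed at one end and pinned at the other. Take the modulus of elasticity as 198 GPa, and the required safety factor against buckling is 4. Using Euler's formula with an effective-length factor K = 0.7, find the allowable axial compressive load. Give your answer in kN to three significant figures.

P_allow = 94.3 kN

I = πd⁴/64 = π×73.2⁴/64 = 1.409×10^6 mm⁴.
Effective length L_e = KL = 0.7×3.86 m = 2702 mm.
Euler critical load P_cr = π²EI/L_e² = π²×198000×1.409×10^6/2702² = 377200 N.
P_allow = P_cr/n = 377200/4 = 94310 N.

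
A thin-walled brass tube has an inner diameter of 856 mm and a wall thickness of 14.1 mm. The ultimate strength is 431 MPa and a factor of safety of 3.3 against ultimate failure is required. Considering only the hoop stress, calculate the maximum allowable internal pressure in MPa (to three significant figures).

σ_allow = 431/3.3 = 130.6 MPa.
σ_h = pD/(2t) → p_allow = 2σ_allow t/D = 2×130.6×14.1/856 = 4.303 MPa.

p_allow = 4.30 MPa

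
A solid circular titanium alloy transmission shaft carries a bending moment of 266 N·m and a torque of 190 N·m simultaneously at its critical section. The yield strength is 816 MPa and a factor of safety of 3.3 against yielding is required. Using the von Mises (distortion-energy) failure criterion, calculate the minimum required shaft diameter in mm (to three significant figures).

d = 23.4 mm

σ_allow = σ_y/n = 816/3.3 = 247.3 MPa.
For a solid shaft σ_b = 32M/(πd³) and τ = 16T/(πd³), so the von Mises stress is σ' = (16/πd³)·√(4M²+3T²).
√(4M²+3T²) = √(4×(266000)² + 3×(190000)²) = 625600 N·mm.
d³ = 16×625600/(π×247.3) = 12880 mm³.
d = 23.44 mm.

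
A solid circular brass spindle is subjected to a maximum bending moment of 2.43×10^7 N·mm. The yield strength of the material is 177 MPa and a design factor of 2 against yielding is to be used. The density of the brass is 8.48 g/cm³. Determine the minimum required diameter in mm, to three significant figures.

σ_allow = 177/2 = 88.50 MPa.
For a solid circular section σ = 32M/(πd³), so d³ = 32M/(π σ_allow) = 32×2.4300×10^7/(π×88.50) = 2.797×10^6 mm³.
d = 140.9 mm.

d = 141 mm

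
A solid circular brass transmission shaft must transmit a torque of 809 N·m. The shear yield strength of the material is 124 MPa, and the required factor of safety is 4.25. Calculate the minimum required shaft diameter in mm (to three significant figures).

Allowable shear stress τ_allow = 124/4.25 = 29.18 MPa.
For a solid shaft τ = 16T/(πd³), so d³ = 16T/(π τ_allow) = 16×809000/(π×29.18) = 141200 mm³.
d = (141200)^(1/3) = 52.07 mm.

d = 52.1 mm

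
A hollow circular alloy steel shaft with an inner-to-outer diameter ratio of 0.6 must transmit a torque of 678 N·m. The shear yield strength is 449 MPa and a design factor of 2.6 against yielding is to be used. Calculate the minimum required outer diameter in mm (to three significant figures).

d_o = 28.4 mm

τ_allow = 449/2.6 = 172.7 MPa.
For a hollow shaft τ = 16T/[πd_o³(1−k⁴)] with k = 0.6, so 1−k⁴ = 0.8704.
d_o³ = 16T/[π τ_allow (1−k⁴)] = 16×678000/(π×172.7×0.8704) = 22970 mm³.
d_o = 28.43 mm.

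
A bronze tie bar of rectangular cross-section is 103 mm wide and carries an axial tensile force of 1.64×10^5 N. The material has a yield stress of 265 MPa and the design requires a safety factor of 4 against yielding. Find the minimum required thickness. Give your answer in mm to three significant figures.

t = 24.0 mm

σ_allow = 265/4 = 66.25 MPa.
Required area A = F/σ_allow = 164000/66.25 = 2475 mm².
t = A/w = 2475/103 = 24.03 mm.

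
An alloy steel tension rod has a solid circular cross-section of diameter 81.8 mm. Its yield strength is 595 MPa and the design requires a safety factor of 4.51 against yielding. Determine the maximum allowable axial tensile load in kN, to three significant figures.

σ_allow = 595/4.51 = 131.9 MPa.
A = πd²/4 = π×81.8²/4 = 5255 mm².
F_allow = σ_allow × A = 131.9×5255 = 693300 N.

F_allow = 693 kN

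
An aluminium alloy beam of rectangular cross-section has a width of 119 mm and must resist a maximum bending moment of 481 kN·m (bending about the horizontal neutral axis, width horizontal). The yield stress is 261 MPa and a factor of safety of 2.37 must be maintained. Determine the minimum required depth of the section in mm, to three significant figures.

σ_allow = 261/2.37 = 110.1 MPa.
For a rectangular section σ = 6M/(bh²), so h² = 6M/(b σ_allow) = 6×4.8100×10^8/(119×110.1) = 220200 mm².
h = 469.3 mm.

h = 469 mm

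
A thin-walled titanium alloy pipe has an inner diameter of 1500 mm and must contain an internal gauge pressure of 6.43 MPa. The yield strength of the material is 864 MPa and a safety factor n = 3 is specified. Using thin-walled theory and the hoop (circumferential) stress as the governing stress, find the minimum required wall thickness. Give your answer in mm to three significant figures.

t = 16.7 mm

σ_allow = 864/3 = 288.0 MPa.
Hoop stress σ_h = pD/(2t), so t = pD/(2σ_allow) = 6.43×1500/(2×288.0) = 16.74 mm.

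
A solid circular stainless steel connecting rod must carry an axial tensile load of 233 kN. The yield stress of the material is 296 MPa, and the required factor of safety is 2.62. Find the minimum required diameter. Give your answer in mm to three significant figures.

Allowable stress σ_allow = 296/2.62 = 113.0 MPa.
Required area A = F/σ_allow = 233000/113.0 = 2062 mm².
A = πd²/4 → d = √(4A/π) = 51.24 mm.

d = 51.2 mm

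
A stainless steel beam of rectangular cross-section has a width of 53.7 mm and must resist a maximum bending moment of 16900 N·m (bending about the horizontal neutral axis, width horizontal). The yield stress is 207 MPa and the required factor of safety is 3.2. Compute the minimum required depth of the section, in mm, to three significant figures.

h = 171 mm

σ_allow = 207/3.2 = 64.69 MPa.
For a rectangular section σ = 6M/(bh²), so h² = 6M/(b σ_allow) = 6×1.6900×10^7/(53.7×64.69) = 29190 mm².
h = 170.9 mm.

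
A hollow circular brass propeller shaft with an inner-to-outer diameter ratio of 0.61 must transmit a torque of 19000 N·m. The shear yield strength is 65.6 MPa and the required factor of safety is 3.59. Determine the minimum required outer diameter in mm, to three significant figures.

d_o = 183 mm

τ_allow = 65.6/3.59 = 18.27 MPa.
For a hollow shaft τ = 16T/[πd_o³(1−k⁴)] with k = 0.61, so 1−k⁴ = 0.8615.
d_o³ = 16T/[π τ_allow (1−k⁴)] = 16×1.9000×10^7/(π×18.27×0.8615) = 6.147×10^6 mm³.
d_o = 183.2 mm.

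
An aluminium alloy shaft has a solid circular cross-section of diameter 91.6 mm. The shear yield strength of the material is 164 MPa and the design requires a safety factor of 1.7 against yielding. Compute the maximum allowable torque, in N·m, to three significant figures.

τ_allow = 164/1.7 = 96.47 MPa.
For a solid shaft T_allow = τ_allow·πd³/16; πd³/16 = π×91.6³/16 = 150900 mm³.
T_allow = 96.47×150900 = 1.456×10^7 N·mm = 14560 N·m.

T_allow = 14600 N·m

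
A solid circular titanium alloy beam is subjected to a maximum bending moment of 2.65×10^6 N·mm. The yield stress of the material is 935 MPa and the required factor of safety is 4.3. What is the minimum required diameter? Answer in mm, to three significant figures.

σ_allow = 935/4.3 = 217.4 MPa.
For a solid circular section σ = 32M/(πd³), so d³ = 32M/(π σ_allow) = 32×2650000/(π×217.4) = 124100 mm³.
d = 49.88 mm.

d = 49.9 mm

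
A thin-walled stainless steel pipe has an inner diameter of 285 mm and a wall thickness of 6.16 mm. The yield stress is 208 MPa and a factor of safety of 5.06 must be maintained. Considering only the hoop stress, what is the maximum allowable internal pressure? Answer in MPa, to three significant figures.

σ_allow = 208/5.06 = 41.11 MPa.
σ_h = pD/(2t) → p_allow = 2σ_allow t/D = 2×41.11×6.16/285 = 1.777 MPa.

p_allow = 1.78 MPa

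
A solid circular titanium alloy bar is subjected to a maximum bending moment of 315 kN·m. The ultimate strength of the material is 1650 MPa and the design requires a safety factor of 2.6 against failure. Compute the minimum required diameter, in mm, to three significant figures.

d = 172 mm

σ_allow = 1650/2.6 = 634.6 MPa.
For a solid circular section σ = 32M/(πd³), so d³ = 32M/(π σ_allow) = 32×3.1500×10^8/(π×634.6) = 5.056×10^6 mm³.
d = 171.6 mm.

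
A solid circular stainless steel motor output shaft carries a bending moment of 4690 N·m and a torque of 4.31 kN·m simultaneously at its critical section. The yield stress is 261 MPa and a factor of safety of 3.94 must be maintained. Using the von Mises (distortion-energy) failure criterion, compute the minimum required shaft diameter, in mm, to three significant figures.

σ_allow = σ_y/n = 261/3.94 = 66.24 MPa.
For a solid shaft σ_b = 32M/(πd³) and τ = 16T/(πd³), so the von Mises stress is σ' = (16/πd³)·√(4M²+3T²).
√(4M²+3T²) = √(4×(4.690×10^6)² + 3×(4.310×10^6)²) = 1.199×10^7 N·mm.
d³ = 16×1.199×10^7/(π×66.24) = 921700 mm³.
d = 97.32 mm.

d = 97.3 mm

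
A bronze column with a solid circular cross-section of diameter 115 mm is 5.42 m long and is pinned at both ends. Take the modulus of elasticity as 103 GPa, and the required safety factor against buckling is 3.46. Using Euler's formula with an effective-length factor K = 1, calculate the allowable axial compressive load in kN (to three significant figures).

I = πd⁴/64 = π×115⁴/64 = 8.585×10^6 mm⁴.
Effective length L_e = KL = 1×5.42 m = 5420 mm.
Euler critical load P_cr = π²EI/L_e² = π²×103000×8.585×10^6/5420² = 297100 N.
P_allow = P_cr/n = 297100/3.46 = 85870 N.

P_allow = 85.9 kN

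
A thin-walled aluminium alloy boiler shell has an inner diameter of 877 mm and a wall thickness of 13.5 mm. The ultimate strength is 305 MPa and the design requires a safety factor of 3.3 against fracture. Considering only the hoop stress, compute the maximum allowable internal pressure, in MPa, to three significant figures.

p_allow = 2.85 MPa

σ_allow = 305/3.3 = 92.42 MPa.
σ_h = pD/(2t) → p_allow = 2σ_allow t/D = 2×92.42×13.5/877 = 2.845 MPa.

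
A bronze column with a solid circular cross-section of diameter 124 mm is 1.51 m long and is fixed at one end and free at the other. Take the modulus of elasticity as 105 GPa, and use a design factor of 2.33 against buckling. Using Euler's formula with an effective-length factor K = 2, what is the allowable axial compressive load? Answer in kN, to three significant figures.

I = πd⁴/64 = π×124⁴/64 = 1.161×10^7 mm⁴.
Effective length L_e = KL = 2×1.51 m = 3020 mm.
Euler critical load P_cr = π²EI/L_e² = π²×105000×1.161×10^7/3020² = 1.319×10^6 N.
P_allow = P_cr/n = 1.319×10^6/2.33 = 565900 N.

P_allow = 566 kN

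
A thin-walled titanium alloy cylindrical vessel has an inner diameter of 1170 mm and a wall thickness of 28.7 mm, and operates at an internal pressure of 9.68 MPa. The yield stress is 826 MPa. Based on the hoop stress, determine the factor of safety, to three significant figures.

n = 4.19

σ_h = pD/(2t) = 9.68×1170/(2×28.7) = 197.3 MPa.
n = 826/197.3 = 4.186.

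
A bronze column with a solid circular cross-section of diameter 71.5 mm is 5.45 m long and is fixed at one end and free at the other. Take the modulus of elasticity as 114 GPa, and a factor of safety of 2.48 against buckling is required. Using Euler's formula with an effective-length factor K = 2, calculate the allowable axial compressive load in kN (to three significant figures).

I = πd⁴/64 = π×71.5⁴/64 = 1.283×10^6 mm⁴.
Effective length L_e = KL = 2×5.45 m = 10900 mm.
Euler critical load P_cr = π²EI/L_e² = π²×114000×1.283×10^6/10900² = 12150 N.
P_allow = P_cr/n = 12150/2.48 = 4899 N.

P_allow = 4.90 kN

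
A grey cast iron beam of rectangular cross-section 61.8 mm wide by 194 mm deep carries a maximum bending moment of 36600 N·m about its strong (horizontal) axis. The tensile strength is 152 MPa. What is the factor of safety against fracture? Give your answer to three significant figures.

Section modulus S = bh²/6 = 61.8×194²/6 = 387700 mm³.
σ = M/S = 3.6600×10^7/387700 = 94.41 MPa.
n = 152/94.41 = 1.610.

n = 1.61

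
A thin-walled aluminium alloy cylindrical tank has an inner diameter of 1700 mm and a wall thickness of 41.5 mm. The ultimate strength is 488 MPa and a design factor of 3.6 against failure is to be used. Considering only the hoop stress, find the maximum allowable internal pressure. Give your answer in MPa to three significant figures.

p_allow = 6.62 MPa

σ_allow = 488/3.6 = 135.6 MPa.
σ_h = pD/(2t) → p_allow = 2σ_allow t/D = 2×135.6×41.5/1700 = 6.618 MPa.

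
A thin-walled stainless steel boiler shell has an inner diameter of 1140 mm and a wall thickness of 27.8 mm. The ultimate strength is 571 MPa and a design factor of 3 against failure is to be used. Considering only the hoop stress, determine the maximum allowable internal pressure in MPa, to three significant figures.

σ_allow = 571/3 = 190.3 MPa.
σ_h = pD/(2t) → p_allow = 2σ_allow t/D = 2×190.3×27.8/1140 = 9.283 MPa.

p_allow = 9.28 MPa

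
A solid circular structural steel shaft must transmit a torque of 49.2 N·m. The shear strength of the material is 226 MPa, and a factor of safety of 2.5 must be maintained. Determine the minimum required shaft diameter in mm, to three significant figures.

d = 14.0 mm

Allowable shear stress τ_allow = 226/2.5 = 90.40 MPa.
For a solid shaft τ = 16T/(πd³), so d³ = 16T/(π τ_allow) = 16×49200/(π×90.40) = 2772 mm³.
d = (2772)^(1/3) = 14.05 mm.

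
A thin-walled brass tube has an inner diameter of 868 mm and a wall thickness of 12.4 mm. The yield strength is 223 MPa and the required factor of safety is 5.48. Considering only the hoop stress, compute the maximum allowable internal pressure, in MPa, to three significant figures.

σ_allow = 223/5.48 = 40.69 MPa.
σ_h = pD/(2t) → p_allow = 2σ_allow t/D = 2×40.69×12.4/868 = 1.163 MPa.

p_allow = 1.16 MPa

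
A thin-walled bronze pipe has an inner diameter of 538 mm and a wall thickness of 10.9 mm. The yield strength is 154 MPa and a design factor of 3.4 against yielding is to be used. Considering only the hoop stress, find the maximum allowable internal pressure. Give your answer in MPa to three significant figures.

σ_allow = 154/3.4 = 45.29 MPa.
σ_h = pD/(2t) → p_allow = 2σ_allow t/D = 2×45.29×10.9/538 = 1.835 MPa.

p_allow = 1.84 MPa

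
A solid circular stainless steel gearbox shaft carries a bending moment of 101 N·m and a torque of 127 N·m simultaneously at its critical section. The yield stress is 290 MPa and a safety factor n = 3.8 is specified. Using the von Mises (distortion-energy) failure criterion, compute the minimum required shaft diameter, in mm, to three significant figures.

d = 27.1 mm

σ_allow = σ_y/n = 290/3.8 = 76.32 MPa.
For a solid shaft σ_b = 32M/(πd³) and τ = 16T/(πd³), so the von Mises stress is σ' = (16/πd³)·√(4M²+3T²).
√(4M²+3T²) = √(4×(101000)² + 3×(127000)²) = 298600 N·mm.
d³ = 16×298600/(π×76.32) = 19930 mm³.
d = 27.11 mm.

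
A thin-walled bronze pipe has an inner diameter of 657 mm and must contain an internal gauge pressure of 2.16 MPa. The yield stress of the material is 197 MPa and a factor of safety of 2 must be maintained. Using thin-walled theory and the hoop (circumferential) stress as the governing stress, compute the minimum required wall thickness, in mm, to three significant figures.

σ_allow = 197/2 = 98.50 MPa.
Hoop stress σ_h = pD/(2t), so t = pD/(2σ_allow) = 2.16×657/(2×98.50) = 7.204 mm.

t = 7.20 mm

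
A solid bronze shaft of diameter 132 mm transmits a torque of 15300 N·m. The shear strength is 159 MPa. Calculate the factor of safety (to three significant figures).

n = 4.69

τ = 16T/(πd³) = 16×1.5300×10^7/(π×132³) = 33.88 MPa.
n = τ_limit/τ = 159/33.88 = 4.693.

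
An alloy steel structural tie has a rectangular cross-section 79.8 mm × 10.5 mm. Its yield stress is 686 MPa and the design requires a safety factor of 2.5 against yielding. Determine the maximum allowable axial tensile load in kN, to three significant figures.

σ_allow = 686/2.5 = 274.4 MPa.
A = 79.8×10.5 = 837.9 mm².
F_allow = σ_allow × A = 274.4×837.9 = 229900 N.

F_allow = 230 kN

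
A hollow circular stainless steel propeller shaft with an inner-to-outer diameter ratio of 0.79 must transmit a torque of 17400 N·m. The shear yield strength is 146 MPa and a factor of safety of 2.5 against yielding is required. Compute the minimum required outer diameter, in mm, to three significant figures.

τ_allow = 146/2.5 = 58.40 MPa.
For a hollow shaft τ = 16T/[πd_o³(1−k⁴)] with k = 0.79, so 1−k⁴ = 0.6105.
d_o³ = 16T/[π τ_allow (1−k⁴)] = 16×1.7400×10^7/(π×58.40×0.6105) = 2.486×10^6 mm³.
d_o = 135.5 mm.

d_o = 135 mm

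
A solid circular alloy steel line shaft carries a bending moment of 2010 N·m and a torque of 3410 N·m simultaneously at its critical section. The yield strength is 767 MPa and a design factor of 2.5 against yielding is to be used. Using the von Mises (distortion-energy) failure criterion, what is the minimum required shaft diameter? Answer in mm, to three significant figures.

d = 49.1 mm

σ_allow = σ_y/n = 767/2.5 = 306.8 MPa.
For a solid shaft σ_b = 32M/(πd³) and τ = 16T/(πd³), so the von Mises stress is σ' = (16/πd³)·√(4M²+3T²).
√(4M²+3T²) = √(4×(2.010×10^6)² + 3×(3.410×10^6)²) = 7.145×10^6 N·mm.
d³ = 16×7.145×10^6/(π×306.8) = 118600 mm³.
d = 49.13 mm.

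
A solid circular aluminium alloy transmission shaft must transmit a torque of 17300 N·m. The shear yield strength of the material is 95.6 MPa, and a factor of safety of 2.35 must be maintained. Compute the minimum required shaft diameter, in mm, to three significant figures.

Allowable shear stress τ_allow = 95.6/2.35 = 40.68 MPa.
For a solid shaft τ = 16T/(πd³), so d³ = 16T/(π τ_allow) = 16×1.7300×10^7/(π×40.68) = 2.166×10^6 mm³.
d = (2.166×10^6)^(1/3) = 129.4 mm.

d = 129 mm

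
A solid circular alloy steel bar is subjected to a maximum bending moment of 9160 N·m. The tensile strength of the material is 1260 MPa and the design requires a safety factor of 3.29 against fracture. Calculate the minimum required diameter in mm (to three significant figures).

d = 62.5 mm

σ_allow = 1260/3.29 = 383.0 MPa.
For a solid circular section σ = 32M/(πd³), so d³ = 32M/(π σ_allow) = 32×9160000/(π×383.0) = 243600 mm³.
d = 62.46 mm.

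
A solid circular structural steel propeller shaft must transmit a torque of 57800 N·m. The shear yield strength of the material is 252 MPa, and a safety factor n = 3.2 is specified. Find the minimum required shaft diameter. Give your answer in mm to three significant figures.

Allowable shear stress τ_allow = 252/3.2 = 78.75 MPa.
For a solid shaft τ = 16T/(πd³), so d³ = 16T/(π τ_allow) = 16×5.7800×10^7/(π×78.75) = 3.738×10^6 mm³.
d = (3.738×10^6)^(1/3) = 155.2 mm.

d = 155 mm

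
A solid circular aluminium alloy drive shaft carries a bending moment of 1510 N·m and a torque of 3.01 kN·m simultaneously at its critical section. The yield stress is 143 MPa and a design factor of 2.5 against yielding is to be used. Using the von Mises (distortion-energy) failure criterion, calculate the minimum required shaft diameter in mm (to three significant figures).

d = 81.3 mm

σ_allow = σ_y/n = 143/2.5 = 57.20 MPa.
For a solid shaft σ_b = 32M/(πd³) and τ = 16T/(πd³), so the von Mises stress is σ' = (16/πd³)·√(4M²+3T²).
√(4M²+3T²) = √(4×(1.510×10^6)² + 3×(3.010×10^6)²) = 6.025×10^6 N·mm.
d³ = 16×6.025×10^6/(π×57.20) = 536500 mm³.
d = 81.25 mm.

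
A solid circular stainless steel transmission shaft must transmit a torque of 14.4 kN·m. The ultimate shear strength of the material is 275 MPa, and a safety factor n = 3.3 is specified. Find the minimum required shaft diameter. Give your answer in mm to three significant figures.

Allowable shear stress τ_allow = 275/3.3 = 83.33 MPa.
For a solid shaft τ = 16T/(πd³), so d³ = 16T/(π τ_allow) = 16×1.4400×10^7/(π×83.33) = 880100 mm³.
d = (880100)^(1/3) = 95.83 mm.

d = 95.8 mm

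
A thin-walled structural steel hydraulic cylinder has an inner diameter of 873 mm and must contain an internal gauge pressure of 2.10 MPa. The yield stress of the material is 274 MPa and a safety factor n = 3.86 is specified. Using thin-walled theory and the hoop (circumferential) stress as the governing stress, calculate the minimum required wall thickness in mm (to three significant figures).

σ_allow = 274/3.86 = 70.98 MPa.
Hoop stress σ_h = pD/(2t), so t = pD/(2σ_allow) = 2.10×873/(2×70.98) = 12.91 mm.

t = 12.9 mm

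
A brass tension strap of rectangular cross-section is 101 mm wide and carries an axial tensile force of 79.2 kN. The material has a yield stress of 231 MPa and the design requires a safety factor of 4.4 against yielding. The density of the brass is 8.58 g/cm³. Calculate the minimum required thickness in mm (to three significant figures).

σ_allow = 231/4.4 = 52.50 MPa.
Required area A = F/σ_allow = 79200/52.50 = 1509 mm².
t = A/w = 1509/101 = 14.94 mm.

t = 14.9 mm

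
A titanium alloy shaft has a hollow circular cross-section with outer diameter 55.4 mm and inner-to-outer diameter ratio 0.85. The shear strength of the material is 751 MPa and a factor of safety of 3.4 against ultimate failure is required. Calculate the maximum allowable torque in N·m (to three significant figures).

T_allow = 3520 N·m

τ_allow = 751/3.4 = 220.9 MPa.
For a hollow shaft T_allow = τ_allow·πd_o³(1−k⁴)/16 with 1−k⁴ = 0.4780, so πd_o³(1−k⁴)/16 = 15960 mm³.
T_allow = 220.9×15960 = 3.525×10^6 N·mm = 3525 N·m.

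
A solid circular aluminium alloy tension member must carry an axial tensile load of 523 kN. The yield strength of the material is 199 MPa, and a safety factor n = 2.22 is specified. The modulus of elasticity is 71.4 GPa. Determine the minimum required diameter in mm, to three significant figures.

d = 86.2 mm

Allowable stress σ_allow = 199/2.22 = 89.64 MPa.
Required area A = F/σ_allow = 523000/89.64 = 5834 mm².
A = πd²/4 → d = √(4A/π) = 86.19 mm.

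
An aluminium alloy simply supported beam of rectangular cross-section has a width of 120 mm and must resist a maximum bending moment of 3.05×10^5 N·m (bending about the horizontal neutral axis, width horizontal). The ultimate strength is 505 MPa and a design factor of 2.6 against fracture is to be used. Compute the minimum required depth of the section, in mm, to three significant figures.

σ_allow = 505/2.6 = 194.2 MPa.
For a rectangular section σ = 6M/(bh²), so h² = 6M/(b σ_allow) = 6×3.0500×10^8/(120×194.2) = 78510 mm².
h = 280.2 mm.

h = 280 mm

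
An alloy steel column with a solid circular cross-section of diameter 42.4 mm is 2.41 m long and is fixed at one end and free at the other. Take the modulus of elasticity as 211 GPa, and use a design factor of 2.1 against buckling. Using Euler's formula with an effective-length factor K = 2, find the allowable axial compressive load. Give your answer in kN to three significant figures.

I = πd⁴/64 = π×42.4⁴/64 = 158600 mm⁴.
Effective length L_e = KL = 2×2.41 m = 4820 mm.
Euler critical load P_cr = π²EI/L_e² = π²×211000×158600/4820² = 14220 N.
P_allow = P_cr/n = 14220/2.1 = 6772 N.

P_allow = 6.77 kN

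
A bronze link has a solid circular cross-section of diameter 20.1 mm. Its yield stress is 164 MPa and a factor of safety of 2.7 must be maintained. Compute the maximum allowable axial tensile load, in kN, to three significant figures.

σ_allow = 164/2.7 = 60.74 MPa.
A = πd²/4 = π×20.1²/4 = 317.3 mm².
F_allow = σ_allow × A = 60.74×317.3 = 19270 N.

F_allow = 19.3 kN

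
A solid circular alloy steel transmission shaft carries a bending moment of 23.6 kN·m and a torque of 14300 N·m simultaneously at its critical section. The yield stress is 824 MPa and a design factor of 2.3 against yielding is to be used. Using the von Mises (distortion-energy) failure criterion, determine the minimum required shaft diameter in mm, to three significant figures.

σ_allow = σ_y/n = 824/2.3 = 358.3 MPa.
For a solid shaft σ_b = 32M/(πd³) and τ = 16T/(πd³), so the von Mises stress is σ' = (16/πd³)·√(4M²+3T²).
√(4M²+3T²) = √(4×(2.360×10^7)² + 3×(1.430×10^7)²) = 5.330×10^7 N·mm.
d³ = 16×5.330×10^7/(π×358.3) = 757800 mm³.
d = 91.17 mm.

d = 91.2 mm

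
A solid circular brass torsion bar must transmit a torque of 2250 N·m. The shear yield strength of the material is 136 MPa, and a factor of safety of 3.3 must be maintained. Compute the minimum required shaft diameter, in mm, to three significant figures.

d = 65.3 mm

Allowable shear stress τ_allow = 136/3.3 = 41.21 MPa.
For a solid shaft τ = 16T/(πd³), so d³ = 16T/(π τ_allow) = 16×2250000/(π×41.21) = 278100 mm³.
d = (278100)^(1/3) = 65.27 mm.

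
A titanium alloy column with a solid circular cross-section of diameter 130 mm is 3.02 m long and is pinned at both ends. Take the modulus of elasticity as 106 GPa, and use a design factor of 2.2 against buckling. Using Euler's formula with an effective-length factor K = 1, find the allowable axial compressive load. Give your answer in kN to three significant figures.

I = πd⁴/64 = π×130⁴/64 = 1.402×10^7 mm⁴.
Effective length L_e = KL = 1×3.02 m = 3020 mm.
Euler critical load P_cr = π²EI/L_e² = π²×106000×1.402×10^7/3020² = 1.608×10^6 N.
P_allow = P_cr/n = 1.608×10^6/2.2 = 731000 N.

P_allow = 731 kN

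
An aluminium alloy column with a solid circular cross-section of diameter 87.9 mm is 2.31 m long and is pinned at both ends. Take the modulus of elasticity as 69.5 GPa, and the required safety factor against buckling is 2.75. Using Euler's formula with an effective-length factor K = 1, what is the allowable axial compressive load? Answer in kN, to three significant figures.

I = πd⁴/64 = π×87.9⁴/64 = 2.930×10^6 mm⁴.
Effective length L_e = KL = 1×2.31 m = 2310 mm.
Euler critical load P_cr = π²EI/L_e² = π²×69500×2.930×10^6/2310² = 376700 N.
P_allow = P_cr/n = 376700/2.75 = 137000 N.

P_allow = 137 kN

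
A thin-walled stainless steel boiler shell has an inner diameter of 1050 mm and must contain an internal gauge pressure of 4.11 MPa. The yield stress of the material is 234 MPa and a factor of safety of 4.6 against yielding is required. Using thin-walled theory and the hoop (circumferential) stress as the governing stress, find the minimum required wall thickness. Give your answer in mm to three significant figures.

t = 42.4 mm

σ_allow = 234/4.6 = 50.87 MPa.
Hoop stress σ_h = pD/(2t), so t = pD/(2σ_allow) = 4.11×1050/(2×50.87) = 42.42 mm.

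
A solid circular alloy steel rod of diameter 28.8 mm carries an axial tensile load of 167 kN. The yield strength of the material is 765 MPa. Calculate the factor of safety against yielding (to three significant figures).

n = 2.98

A = πd²/4 = 651.4 mm².
σ = F/A = 167000/651.4 = 256.4 MPa.
n = 765/256.4 = 2.984.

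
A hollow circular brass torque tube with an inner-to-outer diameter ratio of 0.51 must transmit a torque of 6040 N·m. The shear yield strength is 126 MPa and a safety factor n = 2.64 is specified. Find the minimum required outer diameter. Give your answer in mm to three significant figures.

d_o = 88.4 mm

τ_allow = 126/2.64 = 47.73 MPa.
For a hollow shaft τ = 16T/[πd_o³(1−k⁴)] with k = 0.51, so 1−k⁴ = 0.9323.
d_o³ = 16T/[π τ_allow (1−k⁴)] = 16×6040000/(π×47.73×0.9323) = 691300 mm³.
d_o = 88.42 mm.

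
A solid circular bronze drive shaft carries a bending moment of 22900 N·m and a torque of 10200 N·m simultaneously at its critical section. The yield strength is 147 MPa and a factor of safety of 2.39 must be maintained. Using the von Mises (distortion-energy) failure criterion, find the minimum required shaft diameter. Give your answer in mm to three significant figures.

σ_allow = σ_y/n = 147/2.39 = 61.51 MPa.
For a solid shaft σ_b = 32M/(πd³) and τ = 16T/(πd³), so the von Mises stress is σ' = (16/πd³)·√(4M²+3T²).
√(4M²+3T²) = √(4×(2.290×10^7)² + 3×(1.020×10^7)²) = 4.909×10^7 N·mm.
d³ = 16×4.909×10^7/(π×61.51) = 4.065×10^6 mm³.
d = 159.6 mm.

d = 160 mm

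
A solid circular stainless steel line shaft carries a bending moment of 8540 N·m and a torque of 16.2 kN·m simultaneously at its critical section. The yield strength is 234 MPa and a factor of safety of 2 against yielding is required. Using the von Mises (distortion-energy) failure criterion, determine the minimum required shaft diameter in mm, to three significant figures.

d = 113 mm

σ_allow = σ_y/n = 234/2 = 117.0 MPa.
For a solid shaft σ_b = 32M/(πd³) and τ = 16T/(πd³), so the von Mises stress is σ' = (16/πd³)·√(4M²+3T²).
√(4M²+3T²) = √(4×(8.540×10^6)² + 3×(1.620×10^7)²) = 3.285×10^7 N·mm.
d³ = 16×3.285×10^7/(π×117.0) = 1.430×10^6 mm³.
d = 112.7 mm.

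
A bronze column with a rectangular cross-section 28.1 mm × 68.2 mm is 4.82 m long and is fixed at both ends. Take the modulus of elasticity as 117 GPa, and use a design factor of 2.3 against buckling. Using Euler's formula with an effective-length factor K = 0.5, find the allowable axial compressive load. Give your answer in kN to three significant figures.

P_allow = 10.9 kN

Buckling occurs about the weak axis: I_min = h·b³/12 = 68.2×28.1³/12 = 126100 mm⁴ (b = 28.1 mm is the smaller dimension).
Effective length L_e = KL = 0.5×4.82 m = 2410 mm.
Euler critical load P_cr = π²EI/L_e² = π²×117000×126100/2410² = 25070 N.
P_allow = P_cr/n = 25070/2.3 = 10900 N.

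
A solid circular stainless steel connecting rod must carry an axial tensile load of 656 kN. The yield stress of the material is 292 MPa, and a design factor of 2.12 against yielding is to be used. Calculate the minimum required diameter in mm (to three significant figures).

Allowable stress σ_allow = 292/2.12 = 137.7 MPa.
Required area A = F/σ_allow = 656000/137.7 = 4763 mm².
A = πd²/4 → d = √(4A/π) = 77.87 mm.

d = 77.9 mm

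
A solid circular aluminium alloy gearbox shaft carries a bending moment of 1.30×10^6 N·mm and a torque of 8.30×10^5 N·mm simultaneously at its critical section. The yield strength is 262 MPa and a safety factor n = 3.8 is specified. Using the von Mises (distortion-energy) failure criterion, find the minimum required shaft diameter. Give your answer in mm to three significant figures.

d = 60.3 mm

σ_allow = σ_y/n = 262/3.8 = 68.95 MPa.
For a solid shaft σ_b = 32M/(πd³) and τ = 16T/(πd³), so the von Mises stress is σ' = (16/πd³)·√(4M²+3T²).
√(4M²+3T²) = √(4×(1.300×10^6)² + 3×(830000)²) = 2.971×10^6 N·mm.
d³ = 16×2.971×10^6/(π×68.95) = 219500 mm³.
d = 60.32 mm.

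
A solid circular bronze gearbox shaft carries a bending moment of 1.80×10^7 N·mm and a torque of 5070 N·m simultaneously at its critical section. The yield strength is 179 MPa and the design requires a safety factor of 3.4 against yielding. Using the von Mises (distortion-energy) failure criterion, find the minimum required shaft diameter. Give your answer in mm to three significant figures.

d = 153 mm

σ_allow = σ_y/n = 179/3.4 = 52.65 MPa.
For a solid shaft σ_b = 32M/(πd³) and τ = 16T/(πd³), so the von Mises stress is σ' = (16/πd³)·√(4M²+3T²).
√(4M²+3T²) = √(4×(1.800×10^7)² + 3×(5.070×10^6)²) = 3.706×10^7 N·mm.
d³ = 16×3.706×10^7/(π×52.65) = 3.585×10^6 mm³.
d = 153.0 mm.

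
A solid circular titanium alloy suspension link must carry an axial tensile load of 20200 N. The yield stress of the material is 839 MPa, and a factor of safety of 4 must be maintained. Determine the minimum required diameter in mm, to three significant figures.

d = 11.1 mm

Allowable stress σ_allow = 839/4 = 209.8 MPa.
Required area A = F/σ_allow = 20200/209.8 = 96.31 mm².
A = πd²/4 → d = √(4A/π) = 11.07 mm.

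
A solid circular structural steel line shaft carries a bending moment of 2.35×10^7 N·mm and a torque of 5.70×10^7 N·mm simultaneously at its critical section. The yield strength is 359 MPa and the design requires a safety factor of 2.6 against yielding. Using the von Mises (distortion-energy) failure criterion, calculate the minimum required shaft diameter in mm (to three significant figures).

σ_allow = σ_y/n = 359/2.6 = 138.1 MPa.
For a solid shaft σ_b = 32M/(πd³) and τ = 16T/(πd³), so the von Mises stress is σ' = (16/πd³)·√(4M²+3T²).
√(4M²+3T²) = √(4×(2.350×10^7)² + 3×(5.700×10^7)²) = 1.093×10^8 N·mm.
d³ = 16×1.093×10^8/(π×138.1) = 4.033×10^6 mm³.
d = 159.2 mm.

d = 159 mm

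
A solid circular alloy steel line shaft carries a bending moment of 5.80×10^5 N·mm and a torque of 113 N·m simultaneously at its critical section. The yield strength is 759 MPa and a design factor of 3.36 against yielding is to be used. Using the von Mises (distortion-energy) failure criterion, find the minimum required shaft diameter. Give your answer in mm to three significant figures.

σ_allow = σ_y/n = 759/3.36 = 225.9 MPa.
For a solid shaft σ_b = 32M/(πd³) and τ = 16T/(πd³), so the von Mises stress is σ' = (16/πd³)·√(4M²+3T²).
√(4M²+3T²) = √(4×(580000)² + 3×(113000)²) = 1.176×10^6 N·mm.
d³ = 16×1.176×10^6/(π×225.9) = 26520 mm³.
d = 29.82 mm.

d = 29.8 mm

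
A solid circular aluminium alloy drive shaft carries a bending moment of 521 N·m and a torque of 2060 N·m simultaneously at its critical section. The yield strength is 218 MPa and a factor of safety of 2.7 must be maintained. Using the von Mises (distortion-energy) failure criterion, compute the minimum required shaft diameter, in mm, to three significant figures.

σ_allow = σ_y/n = 218/2.7 = 80.74 MPa.
For a solid shaft σ_b = 32M/(πd³) and τ = 16T/(πd³), so the von Mises stress is σ' = (16/πd³)·√(4M²+3T²).
√(4M²+3T²) = √(4×(521000)² + 3×(2.060×10^6)²) = 3.717×10^6 N·mm.
d³ = 16×3.717×10^6/(π×80.74) = 234500 mm³.
d = 61.66 mm.

d = 61.7 mm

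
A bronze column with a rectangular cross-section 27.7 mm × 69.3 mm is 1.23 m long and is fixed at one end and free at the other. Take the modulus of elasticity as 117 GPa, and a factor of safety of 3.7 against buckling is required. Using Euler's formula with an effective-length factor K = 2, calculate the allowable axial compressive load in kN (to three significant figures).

Buckling occurs about the weak axis: I_min = h·b³/12 = 69.3×27.7³/12 = 122700 mm⁴ (b = 27.7 mm is the smaller dimension).
Effective length L_e = KL = 2×1.23 m = 2460 mm.
Euler critical load P_cr = π²EI/L_e² = π²×117000×122700/2460² = 23420 N.
P_allow = P_cr/n = 23420/3.7 = 6330 N.

P_allow = 6.33 kN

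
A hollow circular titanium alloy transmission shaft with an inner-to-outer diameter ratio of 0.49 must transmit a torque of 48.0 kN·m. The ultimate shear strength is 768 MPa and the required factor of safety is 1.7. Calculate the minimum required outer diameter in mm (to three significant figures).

d_o = 83.1 mm

τ_allow = 768/1.7 = 451.8 MPa.
For a hollow shaft τ = 16T/[πd_o³(1−k⁴)] with k = 0.49, so 1−k⁴ = 0.9424.
d_o³ = 16T/[π τ_allow (1−k⁴)] = 16×4.8000×10^7/(π×451.8×0.9424) = 574200 mm³.
d_o = 83.12 mm.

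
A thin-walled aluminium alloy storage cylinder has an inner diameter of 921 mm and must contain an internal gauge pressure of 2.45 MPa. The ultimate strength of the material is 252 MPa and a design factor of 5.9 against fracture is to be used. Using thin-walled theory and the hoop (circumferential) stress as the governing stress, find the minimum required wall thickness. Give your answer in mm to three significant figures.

σ_allow = 252/5.9 = 42.71 MPa.
Hoop stress σ_h = pD/(2t), so t = pD/(2σ_allow) = 2.45×921/(2×42.71) = 26.41 mm.

t = 26.4 mm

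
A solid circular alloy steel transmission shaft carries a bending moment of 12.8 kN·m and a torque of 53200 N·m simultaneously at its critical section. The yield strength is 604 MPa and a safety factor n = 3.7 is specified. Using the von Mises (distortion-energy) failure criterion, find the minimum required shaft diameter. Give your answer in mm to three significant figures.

σ_allow = σ_y/n = 604/3.7 = 163.2 MPa.
For a solid shaft σ_b = 32M/(πd³) and τ = 16T/(πd³), so the von Mises stress is σ' = (16/πd³)·√(4M²+3T²).
√(4M²+3T²) = √(4×(1.280×10^7)² + 3×(5.320×10^7)²) = 9.564×10^7 N·mm.
d³ = 16×9.564×10^7/(π×163.2) = 2.984×10^6 mm³.
d = 144.0 mm.

d = 144 mm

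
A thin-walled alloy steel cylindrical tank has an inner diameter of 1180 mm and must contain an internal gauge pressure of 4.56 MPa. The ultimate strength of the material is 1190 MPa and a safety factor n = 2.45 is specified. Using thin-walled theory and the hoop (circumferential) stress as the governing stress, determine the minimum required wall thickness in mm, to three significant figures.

σ_allow = 1190/2.45 = 485.7 MPa.
Hoop stress σ_h = pD/(2t), so t = pD/(2σ_allow) = 4.56×1180/(2×485.7) = 5.539 mm.

t = 5.54 mm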